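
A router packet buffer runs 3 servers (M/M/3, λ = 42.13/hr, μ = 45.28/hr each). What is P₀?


a = λ/μ = 42.13/45.28 = 0.9304; ρ = a/c = 0.3101
Σ_{k=0}^{2} a^k/k! (terms k=0..2) = 1.00000 + 0.93043 + 0.43285 = 2.36329
Tail: a^3/(3!(1−ρ)) = 0.80548/(6·0.6899) = 0.19460
P₀ = 1/(2.36329 + 0.19460) = 1/2.55789 = 0.390948

Final: 0.390948


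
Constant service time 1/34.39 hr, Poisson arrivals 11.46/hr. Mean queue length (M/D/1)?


ρ = 11.46/34.39 = 0.3332
M/D/1: Lq = ρ²/(2(1−ρ)) = 0.1110/(2·0.6668) = 0.08327

Final: 0.08327


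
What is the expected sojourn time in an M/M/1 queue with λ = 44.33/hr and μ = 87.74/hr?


W = 1/(μ−λ) = 1/(87.74 − 44.33) = 1/43.41 = 0.02304 hr

Final: 0.02304 hr


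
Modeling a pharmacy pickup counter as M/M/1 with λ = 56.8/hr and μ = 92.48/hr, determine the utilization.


ρ = λ/μ = 56.8/92.48 = 0.6142

Final: 0.6142


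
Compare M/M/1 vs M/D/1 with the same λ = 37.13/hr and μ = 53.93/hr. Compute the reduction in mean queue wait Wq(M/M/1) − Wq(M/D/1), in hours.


ρ = 37.13/53.93 = 0.6885
Wq(M/M/1) = ρ/(μ−λ) = 0.6885/16.80 = 0.04098 hr
Wq(M/D/1) = ρ/(2(μ−λ)) = 0.02049 hr
Savings = 0.04098 − 0.02049 = 0.02049 hr

Final: 0.02049 hr


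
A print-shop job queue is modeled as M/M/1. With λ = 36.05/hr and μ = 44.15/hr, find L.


ρ = λ/μ = 36.05/44.15 = 0.8165
L = ρ/(1−ρ) = 0.8165/(1 − 0.8165) = 0.8165/0.1835 = 4.4506

Final: 4.4506


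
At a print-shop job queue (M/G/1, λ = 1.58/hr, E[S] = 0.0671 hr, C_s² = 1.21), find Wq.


ρ = λ·E[S] = 1.58·0.0671 = 0.1060
E[S²] = E[S]²(1+C_s²) = 0.0671²·(1+1.21) = 0.009950
Wq = λ·E[S²]/(2(1−ρ)) = 1.58·0.009950/(2·0.8940) = 0.008793 hr

Final: 0.008793 hr


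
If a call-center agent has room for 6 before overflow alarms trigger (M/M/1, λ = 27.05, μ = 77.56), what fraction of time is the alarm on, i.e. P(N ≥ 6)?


ρ = 27.05/77.56 = 0.3488
P(N ≥ n) = ρ^n = 0.3488^6 = 0.001800

Final: 0.001800


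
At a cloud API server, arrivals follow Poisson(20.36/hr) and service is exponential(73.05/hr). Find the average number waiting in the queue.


ρ = 20.36/73.05 = 0.2787
Lq = ρ²/(1−ρ) = 0.07768/0.7213 = 0.1077

Final: 0.1077


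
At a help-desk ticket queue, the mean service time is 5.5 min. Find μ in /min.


μ = 1/(service time) in consistent units.
1 minute = 1 min, so μ = 1/5.5 = 0.1818 per minute

Final: 0.1818 /min


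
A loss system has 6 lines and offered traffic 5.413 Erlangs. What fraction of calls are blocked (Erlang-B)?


B(c,a) = (a^c/c!) / Σ_{k=0}^{c} a^k/k!
a^6/6! = 34.937809
Σ terms (k=0..6): 1.00000 + 5.41300 + 14.65028 + 26.43400 + 35.77181 + 38.72656 + 34.93781 = 156.933453
B = 34.937809/156.933453 = 0.222628

Final: 0.222628


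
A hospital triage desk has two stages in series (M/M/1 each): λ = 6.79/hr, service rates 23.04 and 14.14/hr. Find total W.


Each node sees arrival rate λ = 6.79/hr (tandem ⇒ throughput preserved).
W₁ = 1/(μ₁−λ) = 1/(23.04−6.79) = 0.06154 hr
W₂ = 1/(μ₂−λ) = 1/(14.14−6.79) = 0.13605 hr
W_total = W₁ + W₂ = 0.06154 + 0.13605 = 0.19759 hr

Final: 0.19759 hr


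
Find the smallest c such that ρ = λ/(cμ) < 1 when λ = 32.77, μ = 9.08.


Stability requires cμ > λ ⇔ c > λ/μ.
λ/μ = 32.77/9.08 = 3.6090
Minimum integer c = ⌊3.6090⌋ + 1 = 4
Check: 4·9.08 = 36.32 > 32.77, while 3·9.08 = 27.24 ≤ 32.77

Final: 4 servers


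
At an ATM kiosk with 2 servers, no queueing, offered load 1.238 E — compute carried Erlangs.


B(2,1.238) = 0.255073 (Erlang-B)
Carried load = a(1 − B) = 1.238·(1 − 0.255073) = 1.238·0.744927 = 0.9222 E

Final: 0.9222 Erlangs


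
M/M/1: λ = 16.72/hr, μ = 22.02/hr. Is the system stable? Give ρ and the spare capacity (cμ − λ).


Total capacity cμ = 1·22.02 = 22.02/hr
ρ = λ/(cμ) = 16.72/22.02 = 0.7593
Stable ⇔ ρ < 1: YES
Spare capacity = cμ − λ = 22.02 − 16.72 = 5.30/hr

Final: ρ = 0.7593; stable; margin = 5.30/hr


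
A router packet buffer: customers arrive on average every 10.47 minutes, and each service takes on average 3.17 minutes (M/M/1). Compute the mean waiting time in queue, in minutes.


λ = 60/10.47 = 5.7307 /hr
μ = 60/3.17 = 18.9274 /hr
ρ = λ/μ = 5.7307/18.9274 = 0.3028
Wq = ρ/(μ−λ) = 0.3028/(18.9274−5.7307) = 0.02294 hr
In minutes: 0.02294·60 = 1.377 min

Final: 1.377 min


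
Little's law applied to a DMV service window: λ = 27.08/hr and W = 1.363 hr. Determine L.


L = λW = 27.08·1.363 = 36.9100

Final: 36.9100


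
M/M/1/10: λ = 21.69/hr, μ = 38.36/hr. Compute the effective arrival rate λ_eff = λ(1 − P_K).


ρ = 0.5654; P_K = (1−ρ)ρ^10/(1−ρ^11) = 0.001454
λ_eff = λ(1 − P_K) = 21.69·(1 − 0.001454) = 21.69·0.998546 = 21.6585 /hr

Final: 21.6585 /hr


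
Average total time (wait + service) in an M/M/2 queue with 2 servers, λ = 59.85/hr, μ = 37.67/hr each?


a = 1.5888; ρ = 0.7944; P₀ = 0.114579
Lq = P₀·a^c·ρ/(c!(1−ρ)²) = 2.71770
Wq = Lq/λ = 2.71770/59.85 = 0.04541 hr
W = Wq + 1/μ = 0.04541 + 0.02655 = 0.07195 hr

Final: 0.07195 hr


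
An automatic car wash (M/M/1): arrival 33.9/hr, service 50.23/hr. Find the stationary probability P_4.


ρ = 33.9/50.23 = 0.6749
P_n = (1−ρ)·ρ^n = (1 − 0.6749)·0.6749^4 = 0.3251·0.207466 = 0.067448

Final: 0.067448


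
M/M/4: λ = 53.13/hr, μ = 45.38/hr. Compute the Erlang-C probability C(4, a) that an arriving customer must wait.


a = λ/μ = 1.1708; ρ = a/4 = 0.2927
P₀ = 0.309186 (from M/M/c formula)
C(c,a) = [a^c/(c!(1−ρ))]·P₀ = [1.87889/(24·0.7073)]·0.309186
= 0.11068·0.309186 = 0.034222

Final: 0.034222


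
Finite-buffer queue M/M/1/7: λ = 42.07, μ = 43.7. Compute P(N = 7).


ρ = λ/μ = 42.07/43.7 = 0.9627
P_K = (1−ρ)ρ^K/(1−ρ^(K+1)) = (0.03730·0.766368)/(1 − 0.737783)
= 0.028585/0.262217 = 0.109014

Final: 0.109014


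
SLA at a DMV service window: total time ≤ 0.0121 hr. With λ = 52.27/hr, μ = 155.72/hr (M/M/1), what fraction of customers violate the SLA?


W ~ Exponential(μ−λ) for M/M/1.
μ − λ = 155.72 − 52.27 = 103.4500
P(W > t) = e^{−(μ−λ)t} = e^{−1.2517} = 0.286005

Final: 0.286005


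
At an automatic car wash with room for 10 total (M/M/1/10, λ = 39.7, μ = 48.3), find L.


ρ = 39.7/48.3 = 0.8219
L = ρ[1 − (K+1)ρ^K + Kρ^(K+1)] / [(1−ρ)(1−ρ^(K+1))]
Numerator: 0.8219·(1 − 11·0.140745 + 10·0.115685) = 0.500280
Denominator: (0.1781)·(0.884315) = 0.157456
L = 0.500280/0.157456 = 3.1773

Final: 3.1773


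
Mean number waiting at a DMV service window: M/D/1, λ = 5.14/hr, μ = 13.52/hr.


ρ = 5.14/13.52 = 0.3802
M/D/1: Lq = ρ²/(2(1−ρ)) = 0.1445/(2·0.6198) = 0.11659

Final: 0.11659


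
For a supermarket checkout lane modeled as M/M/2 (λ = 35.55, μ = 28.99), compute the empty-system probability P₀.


a = λ/μ = 35.55/28.99 = 1.2263; ρ = a/c = 0.6131
Σ_{k=0}^{1} a^k/k! (terms k=0..1) = 1.00000 + 1.22628 = 2.22628
Tail: a^2/(2!(1−ρ)) = 1.50377/(2·0.3869) = 1.94358
P₀ = 1/(2.22628 + 1.94358) = 1/4.16986 = 0.239816

Final: 0.239816


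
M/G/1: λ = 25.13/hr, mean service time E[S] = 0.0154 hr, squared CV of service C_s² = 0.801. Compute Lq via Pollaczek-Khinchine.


ρ = λ·E[S] = 25.13·0.0154 = 0.3870
Lq = ρ²(1+C_s²)/(2(1−ρ)) = 0.1498·(1+0.801)/(2·0.6130)
= 0.1498·1.8010/1.2260 = 0.22001

Final: 0.22001


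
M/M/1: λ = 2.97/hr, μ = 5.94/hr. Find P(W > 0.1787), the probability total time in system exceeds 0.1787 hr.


W ~ Exponential(μ−λ) for M/M/1.
μ − λ = 5.94 − 2.97 = 2.9700
P(W > t) = e^{−(μ−λ)t} = e^{−0.5307} = 0.588170

Final: 0.588170


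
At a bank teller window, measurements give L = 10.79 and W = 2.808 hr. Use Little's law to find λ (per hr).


λ = L/W = 10.79/2.808 = 3.8426 /hr

Final: 3.8426 /hr


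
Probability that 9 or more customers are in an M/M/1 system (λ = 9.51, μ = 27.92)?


ρ = 9.51/27.92 = 0.3406
P(N ≥ n) = ρ^n = 0.3406^9 = 0.00006171

Final: 0.00006171


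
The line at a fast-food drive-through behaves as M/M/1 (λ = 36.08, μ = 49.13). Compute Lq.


ρ = 36.08/49.13 = 0.7344
Lq = ρ²/(1−ρ) = 0.5393/0.2656 = 2.0304

Final: 2.0304


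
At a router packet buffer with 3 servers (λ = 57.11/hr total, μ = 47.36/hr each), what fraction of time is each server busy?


ρ = λ/(cμ) = 57.11/(3·47.36) = 57.11/142.08 = 0.4020

Final: 0.4020


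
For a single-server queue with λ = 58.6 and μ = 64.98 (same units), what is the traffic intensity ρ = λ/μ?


ρ = λ/μ = 58.6/64.98 = 0.9018

Final: 0.9018


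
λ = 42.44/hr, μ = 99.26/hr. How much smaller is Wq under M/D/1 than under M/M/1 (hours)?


ρ = 42.44/99.26 = 0.4276
Wq(M/M/1) = ρ/(μ−λ) = 0.4276/56.82 = 0.007525 hr
Wq(M/D/1) = ρ/(2(μ−λ)) = 0.003762 hr
Savings = 0.007525 − 0.003762 = 0.003762 hr

Final: 0.003762 hr


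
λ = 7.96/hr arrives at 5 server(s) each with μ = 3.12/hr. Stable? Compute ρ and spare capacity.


Total capacity cμ = 5·3.12 = 15.60/hr
ρ = λ/(cμ) = 7.96/15.60 = 0.5103
Stable ⇔ ρ < 1: YES
Spare capacity = cμ − λ = 15.60 − 7.96 = 7.64/hr

Final: ρ = 0.5103; stable; margin = 7.64/hr


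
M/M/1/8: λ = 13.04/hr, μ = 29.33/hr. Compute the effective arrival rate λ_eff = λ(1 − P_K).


ρ = 0.4446; P_K = (1−ρ)ρ^8/(1−ρ^9) = 0.0008485
λ_eff = λ(1 − P_K) = 13.04·(1 − 0.0008485) = 13.04·0.999152 = 13.0289 /hr

Final: 13.0289 /hr


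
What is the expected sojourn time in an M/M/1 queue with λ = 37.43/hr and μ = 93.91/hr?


W = 1/(μ−λ) = 1/(93.91 − 37.43) = 1/56.48 = 0.01771 hr

Final: 0.01771 hr


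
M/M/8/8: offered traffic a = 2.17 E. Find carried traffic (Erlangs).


B(8,2.17) = 0.001393 (Erlang-B)
Carried load = a(1 − B) = 2.17·(1 − 0.001393) = 2.17·0.998607 = 2.1670 E

Final: 2.1670 Erlangs


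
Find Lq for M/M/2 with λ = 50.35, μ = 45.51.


a = λ/μ = 1.1064; ρ = a/2 = 0.5532
P₀ = 0.287685
Lq = P₀·a^c·ρ / (c!·(1−ρ)²) = 0.287685·1.22401·0.5532/(2·0.19965)
= 0.48782

Final: 0.48782


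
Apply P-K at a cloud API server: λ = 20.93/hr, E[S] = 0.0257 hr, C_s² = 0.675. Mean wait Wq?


ρ = λ·E[S] = 20.93·0.0257 = 0.5379
E[S²] = E[S]²(1+C_s²) = 0.0257²·(1+0.675) = 0.001106
Wq = λ·E[S²]/(2(1−ρ)) = 20.93·0.001106/(2·0.4621) = 0.02505 hr

Final: 0.02505 hr


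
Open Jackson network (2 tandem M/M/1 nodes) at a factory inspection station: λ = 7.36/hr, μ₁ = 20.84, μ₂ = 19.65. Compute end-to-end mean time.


Each node sees arrival rate λ = 7.36/hr (tandem ⇒ throughput preserved).
W₁ = 1/(μ₁−λ) = 1/(20.84−7.36) = 0.07418 hr
W₂ = 1/(μ₂−λ) = 1/(19.65−7.36) = 0.08137 hr
W_total = W₁ + W₂ = 0.07418 + 0.08137 = 0.15555 hr

Final: 0.15555 hr


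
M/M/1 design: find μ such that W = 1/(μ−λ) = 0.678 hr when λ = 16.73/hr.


W = 1/(μ−λ) ⇒ μ − λ = 1/W = 1/0.678 = 1.4749
μ = λ + 1/W = 16.73 + 1.4749 = 18.2049 per hr

Final: 18.2049 /hr


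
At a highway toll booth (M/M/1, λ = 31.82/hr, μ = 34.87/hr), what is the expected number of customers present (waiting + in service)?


ρ = λ/μ = 31.82/34.87 = 0.9125
L = ρ/(1−ρ) = 0.9125/(1 − 0.9125) = 0.9125/0.08747 = 10.4328

Final: 10.4328


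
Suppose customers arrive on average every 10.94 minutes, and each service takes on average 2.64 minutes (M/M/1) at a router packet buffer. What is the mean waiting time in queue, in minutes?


λ = 60/10.94 = 5.4845 /hr
μ = 60/2.64 = 22.7273 /hr
ρ = λ/μ = 5.4845/22.7273 = 0.2413
Wq = ρ/(μ−λ) = 0.2413/(22.7273−5.4845) = 0.01400 hr
In minutes: 0.01400·60 = 0.8397 min

Final: 0.8397 min


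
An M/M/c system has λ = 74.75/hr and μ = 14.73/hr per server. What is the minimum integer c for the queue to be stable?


Stability requires cμ > λ ⇔ c > λ/μ.
λ/μ = 74.75/14.73 = 5.0747
Minimum integer c = ⌊5.0747⌋ + 1 = 6
Check: 6·14.73 = 88.38 > 74.75, while 5·14.73 = 73.65 ≤ 74.75

Final: 6 servers


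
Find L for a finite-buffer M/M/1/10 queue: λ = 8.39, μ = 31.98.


ρ = 8.39/31.98 = 0.2624
L = ρ[1 − (K+1)ρ^K + Kρ^(K+1)] / [(1−ρ)(1−ρ^(K+1))]
Numerator: 0.2624·(1 − 11·0.000001545 + 10·0.0000004052) = 0.262348
Denominator: (0.7376)·(1.000000) = 0.737648
L = 0.262348/0.737648 = 0.3557

Final: 0.3557


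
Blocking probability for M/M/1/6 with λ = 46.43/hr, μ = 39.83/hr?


ρ = λ/μ = 46.43/39.83 = 1.1657
P_K = (1−ρ)ρ^K/(1−ρ^(K+1)) = (-0.1657·2.509171)/(1 − 2.924951)
= -0.415780/-1.924951 = 0.215995

Final: 0.215995


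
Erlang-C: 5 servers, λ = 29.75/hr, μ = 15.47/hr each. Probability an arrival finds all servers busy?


a = λ/μ = 1.9231; ρ = a/5 = 0.3846
P₀ = 0.145274 (from M/M/c formula)
C(c,a) = [a^c/(c!(1−ρ))]·P₀ = [26.30167/(120·0.6154)]·0.145274
= 0.35617·0.145274 = 0.051742

Final: 0.051742


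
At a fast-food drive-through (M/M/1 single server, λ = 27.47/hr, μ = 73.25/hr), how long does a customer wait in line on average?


ρ = 27.47/73.25 = 0.3750
Wq = ρ/(μ−λ) = 0.3750/(73.25 − 27.47) = 0.3750/45.78 = 0.008192 hr

Final: 0.008192 hr


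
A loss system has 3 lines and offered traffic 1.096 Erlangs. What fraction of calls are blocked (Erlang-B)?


B(c,a) = (a^c/c!) / Σ_{k=0}^{c} a^k/k!
a^3/3! = 0.219422
Σ terms (k=0..3): 1.00000 + 1.09600 + 0.60061 + 0.21942 = 2.916030
B = 0.219422/2.916030 = 0.075247

Final: 0.075247


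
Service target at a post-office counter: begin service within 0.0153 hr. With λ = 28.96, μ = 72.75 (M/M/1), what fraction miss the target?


ρ = 28.96/72.75 = 0.3981
P(Wq > t) = ρ·e^{−(μ−λ)t} = 0.3981·e^{−0.6700}
= 0.3981·0.511715 = 0.203701

Final: 0.203701


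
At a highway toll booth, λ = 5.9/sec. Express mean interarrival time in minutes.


Mean interarrival time = 1/λ = 1/5.9 second = 0.16949 second
In minutes: 0.16949 × 0.0166667 = 0.002825 min

Final: 0.002825 min


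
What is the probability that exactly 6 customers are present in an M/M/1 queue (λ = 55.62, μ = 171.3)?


ρ = 55.62/171.3 = 0.3247
P_n = (1−ρ)·ρ^n = (1 − 0.3247)·0.3247^6 = 0.6753·0.001172 = 0.0007913

Final: 0.0007913


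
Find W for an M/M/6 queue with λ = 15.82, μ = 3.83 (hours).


a = 4.1305; ρ = 0.6884; P₀ = 0.014348
Lq = P₀·a^c·ρ/(c!(1−ρ)²) = 0.70186
Wq = Lq/λ = 0.70186/15.82 = 0.04437 hr
W = Wq + 1/μ = 0.04437 + 0.26110 = 0.30546 hr

Final: 0.30546 hr


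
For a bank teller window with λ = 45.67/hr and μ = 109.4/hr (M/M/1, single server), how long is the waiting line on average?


ρ = 45.67/109.4 = 0.4175
Lq = ρ²/(1−ρ) = 0.1743/0.5825 = 0.2992

Final: 0.2992


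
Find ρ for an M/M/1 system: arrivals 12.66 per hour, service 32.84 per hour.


ρ = λ/μ = 12.66/32.84 = 0.3855

Final: 0.3855


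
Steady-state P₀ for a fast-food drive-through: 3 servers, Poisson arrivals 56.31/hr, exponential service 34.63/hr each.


a = λ/μ = 56.31/34.63 = 1.6260; ρ = a/c = 0.5420
Σ_{k=0}^{2} a^k/k! (terms k=0..2) = 1.00000 + 1.62605 + 1.32201 = 3.94806
Tail: a^3/(3!(1−ρ)) = 4.29931/(6·0.4580) = 1.56458
P₀ = 1/(3.94806 + 1.56458) = 1/5.51264 = 0.181401

Final: 0.181401


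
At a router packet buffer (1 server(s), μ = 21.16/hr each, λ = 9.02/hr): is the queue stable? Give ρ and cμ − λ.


Total capacity cμ = 1·21.16 = 21.16/hr
ρ = λ/(cμ) = 9.02/21.16 = 0.4263
Stable ⇔ ρ < 1: YES
Spare capacity = cμ − λ = 21.16 − 9.02 = 12.14/hr

Final: ρ = 0.4263; stable; margin = 12.14/hr


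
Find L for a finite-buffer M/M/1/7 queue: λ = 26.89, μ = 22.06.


ρ = 26.89/22.06 = 1.2189
L = ρ[1 − (K+1)ρ^K + Kρ^(K+1)] / [(1−ρ)(1−ρ^(K+1))]
Numerator: 1.2189·(1 − 8·3.998500 + 7·4.873964) = 3.815008
Denominator: (-0.2189)·(-3.873964) = 0.848198
L = 3.815008/0.848198 = 4.4978

Final: 4.4978


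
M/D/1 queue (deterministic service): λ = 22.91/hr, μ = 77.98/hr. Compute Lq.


ρ = 22.91/77.98 = 0.2938
M/D/1: Lq = ρ²/(2(1−ρ)) = 0.08631/(2·0.7062) = 0.06111

Final: 0.06111


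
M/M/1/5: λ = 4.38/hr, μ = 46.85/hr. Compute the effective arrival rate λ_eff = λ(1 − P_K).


ρ = 0.09349; P_K = (1−ρ)ρ^5/(1−ρ^6) = 0.000006474
λ_eff = λ(1 − P_K) = 4.38·(1 − 0.000006474) = 4.38·0.999994 = 4.3800 /hr

Final: 4.3800 /hr


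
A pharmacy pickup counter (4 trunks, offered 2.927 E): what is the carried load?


B(4,2.927) = 0.197969 (Erlang-B)
Carried load = a(1 − B) = 2.927·(1 − 0.197969) = 2.927·0.802031 = 2.3475 E

Final: 2.3475 Erlangs


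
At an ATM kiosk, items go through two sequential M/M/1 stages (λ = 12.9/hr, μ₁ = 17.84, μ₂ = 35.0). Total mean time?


Each node sees arrival rate λ = 12.9/hr (tandem ⇒ throughput preserved).
W₁ = 1/(μ₁−λ) = 1/(17.84−12.9) = 0.20243 hr
W₂ = 1/(μ₂−λ) = 1/(35.0−12.9) = 0.04525 hr
W_total = W₁ + W₂ = 0.20243 + 0.04525 = 0.24768 hr

Final: 0.24768 hr


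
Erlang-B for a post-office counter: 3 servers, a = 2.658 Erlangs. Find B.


B(c,a) = (a^c/c!) / Σ_{k=0}^{c} a^k/k!
a^3/3! = 3.129779
Σ terms (k=0..3): 1.00000 + 2.65800 + 3.53248 + 3.12978 = 10.320261
B = 3.129779/10.320261 = 0.303265

Final: 0.303265


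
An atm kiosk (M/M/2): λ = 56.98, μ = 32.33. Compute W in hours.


a = 1.7624; ρ = 0.8812; P₀ = 0.063137
Lq = P₀·a^c·ρ/(c!(1−ρ)²) = 6.12525
Wq = Lq/λ = 6.12525/56.98 = 0.10750 hr
W = Wq + 1/μ = 0.10750 + 0.03093 = 0.13843 hr

Final: 0.13843 hr


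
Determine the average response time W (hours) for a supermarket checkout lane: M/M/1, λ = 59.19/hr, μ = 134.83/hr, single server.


W = 1/(μ−λ) = 1/(134.83 − 59.19) = 1/75.64 = 0.01322 hr

Final: 0.01322 hr


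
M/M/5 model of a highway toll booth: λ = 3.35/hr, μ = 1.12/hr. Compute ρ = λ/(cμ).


ρ = λ/(cμ) = 3.35/(5·1.12) = 3.35/5.60 = 0.5982

Final: 0.5982


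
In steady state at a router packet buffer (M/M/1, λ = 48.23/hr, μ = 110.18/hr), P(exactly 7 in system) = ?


ρ = 48.23/110.18 = 0.4377
P_n = (1−ρ)·ρ^n = (1 − 0.4377)·0.4377^7 = 0.5623·0.003080 = 0.001732

Final: 0.001732


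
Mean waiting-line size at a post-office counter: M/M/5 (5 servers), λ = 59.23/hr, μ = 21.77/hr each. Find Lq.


a = λ/μ = 2.7207; ρ = a/5 = 0.5441
P₀ = 0.063344
Lq = P₀·a^c·ρ / (c!·(1−ρ)²) = 0.063344·149.07902·0.5441/(120·0.20781)
= 0.20606

Final: 0.20606


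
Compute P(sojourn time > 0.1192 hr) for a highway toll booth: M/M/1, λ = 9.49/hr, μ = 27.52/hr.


W ~ Exponential(μ−λ) for M/M/1.
μ − λ = 27.52 − 9.49 = 18.0300
P(W > t) = e^{−(μ−λ)t} = e^{−2.1492} = 0.116580

Final: 0.116580


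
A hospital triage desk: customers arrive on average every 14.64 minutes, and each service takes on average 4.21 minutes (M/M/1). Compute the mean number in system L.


λ = 60/14.64 = 4.0984 /hr
μ = 60/4.21 = 14.2518 /hr
ρ = λ/μ = 4.0984/14.2518 = 0.2876
L = ρ/(1−ρ) = 0.2876/0.7124 = 0.4036

Final: 0.4036


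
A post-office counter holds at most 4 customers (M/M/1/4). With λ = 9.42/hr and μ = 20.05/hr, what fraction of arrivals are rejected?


ρ = λ/μ = 9.42/20.05 = 0.4698
P_K = (1−ρ)ρ^K/(1−ρ^(K+1)) = (0.5302·0.048724)/(1 − 0.022892)
= 0.025832/0.977108 = 0.026438

Final: 0.026438


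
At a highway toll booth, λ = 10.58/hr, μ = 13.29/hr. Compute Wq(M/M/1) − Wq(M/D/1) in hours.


ρ = 10.58/13.29 = 0.7961
Wq(M/M/1) = ρ/(μ−λ) = 0.7961/2.71 = 0.29376 hr
Wq(M/D/1) = ρ/(2(μ−λ)) = 0.14688 hr
Savings = 0.29376 − 0.14688 = 0.14688 hr

Final: 0.14688 hr


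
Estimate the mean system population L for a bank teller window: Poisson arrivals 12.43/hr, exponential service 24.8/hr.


ρ = λ/μ = 12.43/24.8 = 0.5012
L = ρ/(1−ρ) = 0.5012/(1 − 0.5012) = 0.5012/0.4988 = 1.0049

Final: 1.0049


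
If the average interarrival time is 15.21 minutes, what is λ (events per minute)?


λ = 1/(interarrival time) in consistent units.
1 minute = 1 min, so λ = 1/15.21 = 0.06575 per minute

Final: 0.06575 /min


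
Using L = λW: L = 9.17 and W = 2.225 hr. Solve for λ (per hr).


λ = L/W = 9.17/2.225 = 4.1213 /hr

Final: 4.1213 /hr


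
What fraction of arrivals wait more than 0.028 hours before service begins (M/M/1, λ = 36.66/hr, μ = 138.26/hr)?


ρ = 36.66/138.26 = 0.2652
P(Wq > t) = ρ·e^{−(μ−λ)t} = 0.2652·e^{−2.8448}
= 0.2652·0.058146 = 0.015418

Final: 0.015418


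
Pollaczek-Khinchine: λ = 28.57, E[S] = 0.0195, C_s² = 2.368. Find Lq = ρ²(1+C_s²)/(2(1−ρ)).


ρ = λ·E[S] = 28.57·0.0195 = 0.5571
Lq = ρ²(1+C_s²)/(2(1−ρ)) = 0.3104·(1+2.368)/(2·0.4429)
= 0.3104·3.3680/0.8858 = 1.18016

Final: 1.18016


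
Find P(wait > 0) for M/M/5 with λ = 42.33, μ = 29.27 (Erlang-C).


a = λ/μ = 1.4462; ρ = a/5 = 0.2892
P₀ = 0.235158 (from M/M/c formula)
C(c,a) = [a^c/(c!(1−ρ))]·P₀ = [6.32598/(120·0.7108)]·0.235158
= 0.07417·0.235158 = 0.017441

Final: 0.017441


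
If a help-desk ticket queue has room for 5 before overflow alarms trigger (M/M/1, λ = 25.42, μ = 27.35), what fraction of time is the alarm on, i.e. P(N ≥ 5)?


ρ = 25.42/27.35 = 0.9294
P(N ≥ n) = ρ^n = 0.9294^5 = 0.693571

Final: 0.693571


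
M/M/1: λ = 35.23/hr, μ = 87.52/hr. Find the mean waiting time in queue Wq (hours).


ρ = 35.23/87.52 = 0.4025
Wq = ρ/(μ−λ) = 0.4025/(87.52 − 35.23) = 0.4025/52.29 = 0.007698 hr

Final: 0.007698 hr


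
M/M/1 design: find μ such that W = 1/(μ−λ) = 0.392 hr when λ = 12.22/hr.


W = 1/(μ−λ) ⇒ μ − λ = 1/W = 1/0.392 = 2.5510
μ = λ + 1/W = 12.22 + 2.5510 = 14.7710 per hr

Final: 14.7710 /hr


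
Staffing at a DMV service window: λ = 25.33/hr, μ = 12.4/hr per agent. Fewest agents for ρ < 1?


Stability requires cμ > λ ⇔ c > λ/μ.
λ/μ = 25.33/12.4 = 2.0427
Minimum integer c = ⌊2.0427⌋ + 1 = 3
Check: 3·12.4 = 37.20 > 25.33, while 2·12.4 = 24.80 ≤ 25.33

Final: 3 servers


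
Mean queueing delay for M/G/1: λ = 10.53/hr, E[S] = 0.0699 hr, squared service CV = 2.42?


ρ = λ·E[S] = 10.53·0.0699 = 0.7360
E[S²] = E[S]²(1+C_s²) = 0.0699²·(1+2.42) = 0.016710
Wq = λ·E[S²]/(2(1−ρ)) = 10.53·0.016710/(2·0.2640) = 0.33331 hr

Final: 0.33331 hr


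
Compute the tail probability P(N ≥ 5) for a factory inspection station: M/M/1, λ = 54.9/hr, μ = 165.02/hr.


ρ = 54.9/165.02 = 0.3327
P(N ≥ n) = ρ^n = 0.3327^5 = 0.004075

Final: 0.004075


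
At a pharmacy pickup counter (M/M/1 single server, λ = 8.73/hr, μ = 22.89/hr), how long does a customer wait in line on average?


ρ = 8.73/22.89 = 0.3814
Wq = ρ/(μ−λ) = 0.3814/(22.89 − 8.73) = 0.3814/14.16 = 0.02693 hr

Final: 0.02693 hr


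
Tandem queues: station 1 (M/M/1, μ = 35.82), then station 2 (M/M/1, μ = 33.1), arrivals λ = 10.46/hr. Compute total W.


Each node sees arrival rate λ = 10.46/hr (tandem ⇒ throughput preserved).
W₁ = 1/(μ₁−λ) = 1/(35.82−10.46) = 0.03943 hr
W₂ = 1/(μ₂−λ) = 1/(33.1−10.46) = 0.04417 hr
W_total = W₁ + W₂ = 0.03943 + 0.04417 = 0.08360 hr

Final: 0.08360 hr


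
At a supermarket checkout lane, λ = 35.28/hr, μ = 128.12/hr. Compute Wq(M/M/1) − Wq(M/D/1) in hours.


ρ = 35.28/128.12 = 0.2754
Wq(M/M/1) = ρ/(μ−λ) = 0.2754/92.84 = 0.002966 hr
Wq(M/D/1) = ρ/(2(μ−λ)) = 0.001483 hr
Savings = 0.002966 − 0.001483 = 0.001483 hr

Final: 0.001483 hr


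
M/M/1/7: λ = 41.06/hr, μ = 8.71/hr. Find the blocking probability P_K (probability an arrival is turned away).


ρ = λ/μ = 41.06/8.71 = 4.7141
P_K = (1−ρ)ρ^K/(1−ρ^(K+1)) = (-3.7141·51737.510815)/(1 − 243896.922393)
= -192159.411579/-243895.922393 = 0.787875

Final: 0.787875


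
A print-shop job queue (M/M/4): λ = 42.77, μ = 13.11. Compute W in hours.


a = 3.2624; ρ = 0.8156; P₀ = 0.024410
Lq = P₀·a^c·ρ/(c!(1−ρ)²) = 2.76344
Wq = Lq/λ = 2.76344/42.77 = 0.06461 hr
W = Wq + 1/μ = 0.06461 + 0.07628 = 0.14089 hr

Final: 0.14089 hr


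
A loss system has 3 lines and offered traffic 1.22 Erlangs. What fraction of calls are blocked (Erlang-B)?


B(c,a) = (a^c/c!) / Σ_{k=0}^{c} a^k/k!
a^3/3! = 0.302641
Σ terms (k=0..3): 1.00000 + 1.22000 + 0.74420 + 0.30264 = 3.266841
B = 0.302641/3.266841 = 0.092640

Final: 0.092640


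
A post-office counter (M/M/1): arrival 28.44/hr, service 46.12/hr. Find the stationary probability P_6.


ρ = 28.44/46.12 = 0.6167
P_n = (1−ρ)·ρ^n = (1 − 0.6167)·0.6167^6 = 0.3833·0.054985 = 0.021078

Final: 0.021078


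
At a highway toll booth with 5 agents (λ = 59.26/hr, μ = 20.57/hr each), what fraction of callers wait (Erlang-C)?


a = λ/μ = 2.8809; ρ = a/5 = 0.5762
P₀ = 0.053226 (from M/M/c formula)
C(c,a) = [a^c/(c!(1−ρ))]·P₀ = [198.44345/(120·0.4238)]·0.053226
= 3.90187·0.053226 = 0.207683

Final: 0.207683


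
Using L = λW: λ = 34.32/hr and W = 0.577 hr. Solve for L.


L = λW = 34.32·0.577 = 19.8026

Final: 19.8026


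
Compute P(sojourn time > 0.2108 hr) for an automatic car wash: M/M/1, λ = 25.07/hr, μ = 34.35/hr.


W ~ Exponential(μ−λ) for M/M/1.
μ − λ = 34.35 − 25.07 = 9.2800
P(W > t) = e^{−(μ−λ)t} = e^{−1.9562} = 0.141391

Final: 0.141391


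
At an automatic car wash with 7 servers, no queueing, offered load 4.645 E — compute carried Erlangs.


B(7,4.645) = 0.098730 (Erlang-B)
Carried load = a(1 − B) = 4.645·(1 − 0.098730) = 4.645·0.901270 = 4.1864 E

Final: 4.1864 Erlangs


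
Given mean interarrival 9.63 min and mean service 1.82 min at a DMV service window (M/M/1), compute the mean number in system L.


λ = 60/9.63 = 6.2305 /hr
μ = 60/1.82 = 32.9670 /hr
ρ = λ/μ = 6.2305/32.9670 = 0.1890
L = ρ/(1−ρ) = 0.1890/0.8110 = 0.2330

Final: 0.2330


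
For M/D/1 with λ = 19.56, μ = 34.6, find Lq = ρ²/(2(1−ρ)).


ρ = 19.56/34.6 = 0.5653
M/D/1: Lq = ρ²/(2(1−ρ)) = 0.3196/(2·0.4347) = 0.36761

Final: 0.36761


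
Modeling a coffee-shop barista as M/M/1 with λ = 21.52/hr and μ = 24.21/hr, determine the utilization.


ρ = λ/μ = 21.52/24.21 = 0.8889

Final: 0.8889


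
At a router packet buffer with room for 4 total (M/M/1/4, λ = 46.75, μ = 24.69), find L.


ρ = 46.75/24.69 = 1.8935
L = ρ[1 − (K+1)ρ^K + Kρ^(K+1)] / [(1−ρ)(1−ρ^(K+1))]
Numerator: 1.8935·(1 − 5·12.854113 + 4·24.338994) = 64.540019
Denominator: (-0.8935)·(-23.338994) = 20.852904
L = 64.540019/20.852904 = 3.0950

Final: 3.0950


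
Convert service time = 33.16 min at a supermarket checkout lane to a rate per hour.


μ = 1/(service time) in consistent units.
1 hour = 60 min, so μ = 60/33.16 = 1.8094 per hour

Final: 1.8094 /hr


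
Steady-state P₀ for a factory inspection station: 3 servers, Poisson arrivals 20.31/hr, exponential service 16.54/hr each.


a = λ/μ = 20.31/16.54 = 1.2279; ρ = a/c = 0.4093
Σ_{k=0}^{2} a^k/k! (terms k=0..2) = 1.00000 + 1.22793 + 0.75391 = 2.98184
Tail: a^3/(3!(1−ρ)) = 1.85150/(6·0.5907) = 0.52241
P₀ = 1/(2.98184 + 0.52241) = 1/3.50425 = 0.285368

Final: 0.285368


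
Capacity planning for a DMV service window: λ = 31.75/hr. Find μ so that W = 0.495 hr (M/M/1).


W = 1/(μ−λ) ⇒ μ − λ = 1/W = 1/0.495 = 2.0202
μ = λ + 1/W = 31.75 + 2.0202 = 33.7702 per hr

Final: 33.7702 /hr


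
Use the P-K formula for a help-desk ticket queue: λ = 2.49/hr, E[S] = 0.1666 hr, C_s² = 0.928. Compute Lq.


ρ = λ·E[S] = 2.49·0.1666 = 0.4148
Lq = ρ²(1+C_s²)/(2(1−ρ)) = 0.1721·(1+0.928)/(2·0.5852)
= 0.1721·1.9280/1.1703 = 0.28350

Final: 0.28350


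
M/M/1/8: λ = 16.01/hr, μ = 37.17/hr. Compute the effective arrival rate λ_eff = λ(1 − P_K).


ρ = 0.4307; P_K = (1−ρ)ρ^8/(1−ρ^9) = 0.0006747
λ_eff = λ(1 − P_K) = 16.01·(1 − 0.0006747) = 16.01·0.999325 = 15.9992 /hr

Final: 15.9992 /hr


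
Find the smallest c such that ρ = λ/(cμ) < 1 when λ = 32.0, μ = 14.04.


Stability requires cμ > λ ⇔ c > λ/μ.
λ/μ = 32.0/14.04 = 2.2792
Minimum integer c = ⌊2.2792⌋ + 1 = 3
Check: 3·14.04 = 42.12 > 32.0, while 2·14.04 = 28.08 ≤ 32.0

Final: 3 servers


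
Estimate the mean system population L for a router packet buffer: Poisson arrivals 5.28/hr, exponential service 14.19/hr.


ρ = λ/μ = 5.28/14.19 = 0.3721
L = ρ/(1−ρ) = 0.3721/(1 − 0.3721) = 0.3721/0.6279 = 0.5926

Final: 0.5926


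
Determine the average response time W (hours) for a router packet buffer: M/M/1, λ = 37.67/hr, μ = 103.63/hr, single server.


W = 1/(μ−λ) = 1/(103.63 − 37.67) = 1/65.96 = 0.01516 hr

Final: 0.01516 hr


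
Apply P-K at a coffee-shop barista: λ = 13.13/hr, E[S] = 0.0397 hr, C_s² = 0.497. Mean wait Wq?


ρ = λ·E[S] = 13.13·0.0397 = 0.5213
E[S²] = E[S]²(1+C_s²) = 0.0397²·(1+0.497) = 0.002359
Wq = λ·E[S²]/(2(1−ρ)) = 13.13·0.002359/(2·0.4787) = 0.03235 hr

Final: 0.03235 hr


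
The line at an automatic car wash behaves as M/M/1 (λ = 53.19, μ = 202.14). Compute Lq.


ρ = 53.19/202.14 = 0.2631
Lq = ρ²/(1−ρ) = 0.06924/0.7369 = 0.09397

Final: 0.09397


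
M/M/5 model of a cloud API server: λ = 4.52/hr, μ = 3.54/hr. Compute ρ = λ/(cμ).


ρ = λ/(cμ) = 4.52/(5·3.54) = 4.52/17.70 = 0.2554

Final: 0.2554


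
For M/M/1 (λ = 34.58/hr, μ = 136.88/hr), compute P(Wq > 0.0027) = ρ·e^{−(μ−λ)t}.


ρ = 34.58/136.88 = 0.2526
P(Wq > t) = ρ·e^{−(μ−λ)t} = 0.2526·e^{−0.2762}
= 0.2526·0.758654 = 0.191659

Final: 0.191659


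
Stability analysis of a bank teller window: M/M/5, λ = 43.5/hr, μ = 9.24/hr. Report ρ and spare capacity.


Total capacity cμ = 5·9.24 = 46.20/hr
ρ = λ/(cμ) = 43.5/46.20 = 0.9416
Stable ⇔ ρ < 1: YES
Spare capacity = cμ − λ = 46.20 − 43.5 = 2.70/hr

Final: ρ = 0.9416; stable; margin = 2.70/hr


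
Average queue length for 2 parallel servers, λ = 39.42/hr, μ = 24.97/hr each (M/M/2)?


a = λ/μ = 1.5787; ρ = a/2 = 0.7893
P₀ = 0.117726
Lq = P₀·a^c·ρ / (c!·(1−ρ)²) = 0.117726·2.49228·0.7893/(2·0.04437)
= 2.60959

Final: 2.60959


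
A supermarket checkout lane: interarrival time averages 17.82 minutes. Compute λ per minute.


λ = 1/(interarrival time) in consistent units.
1 minute = 1 min, so λ = 1/17.82 = 0.05612 per minute

Final: 0.05612 /min


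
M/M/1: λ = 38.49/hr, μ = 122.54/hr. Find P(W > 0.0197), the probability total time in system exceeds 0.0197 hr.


W ~ Exponential(μ−λ) for M/M/1.
μ − λ = 122.54 − 38.49 = 84.0500
P(W > t) = e^{−(μ−λ)t} = e^{−1.6558} = 0.190942

Final: 0.190942


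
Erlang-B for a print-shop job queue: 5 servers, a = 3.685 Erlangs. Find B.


B(c,a) = (a^c/c!) / Σ_{k=0}^{c} a^k/k!
a^5/5! = 5.662474
Σ terms (k=0..5): 1.00000 + 3.68500 + 6.78961 + 8.33991 + 7.68314 + 5.66247 = 33.160133
B = 5.662474/33.160133 = 0.170761

Final: 0.170761


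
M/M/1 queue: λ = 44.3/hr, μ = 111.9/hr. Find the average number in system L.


ρ = λ/μ = 44.3/111.9 = 0.3959
L = ρ/(1−ρ) = 0.3959/(1 − 0.3959) = 0.3959/0.6041 = 0.6553

Final: 0.6553


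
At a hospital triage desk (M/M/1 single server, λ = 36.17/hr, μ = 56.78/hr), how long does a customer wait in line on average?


ρ = 36.17/56.78 = 0.6370
Wq = ρ/(μ−λ) = 0.6370/(56.78 − 36.17) = 0.6370/20.61 = 0.03091 hr

Final: 0.03091 hr


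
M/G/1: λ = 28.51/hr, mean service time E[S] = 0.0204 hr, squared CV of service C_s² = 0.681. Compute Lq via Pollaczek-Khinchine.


ρ = λ·E[S] = 28.51·0.0204 = 0.5816
Lq = ρ²(1+C_s²)/(2(1−ρ)) = 0.3383·(1+0.681)/(2·0.4184)
= 0.3383·1.6810/0.8368 = 0.67952

Final: 0.67952


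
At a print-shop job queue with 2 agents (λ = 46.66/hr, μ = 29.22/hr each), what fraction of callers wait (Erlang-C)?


a = λ/μ = 1.5969; ρ = a/2 = 0.7984
P₀ = 0.112084 (from M/M/c formula)
C(c,a) = [a^c/(c!(1−ρ))]·P₀ = [2.54993/(2·0.2016)]·0.112084
= 6.32505·0.112084 = 0.708935

Final: 0.708935


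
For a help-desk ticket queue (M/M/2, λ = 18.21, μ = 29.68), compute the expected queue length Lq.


a = λ/μ = 0.6135; ρ = a/2 = 0.3068
P₀ = 0.530489
Lq = P₀·a^c·ρ / (c!·(1−ρ)²) = 0.530489·0.37644·0.3068/(2·0.48056)
= 0.06374

Final: 0.06374


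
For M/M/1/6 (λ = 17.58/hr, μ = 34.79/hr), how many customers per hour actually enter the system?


ρ = 0.5053; P_K = (1−ρ)ρ^6/(1−ρ^7) = 0.008306
λ_eff = λ(1 − P_K) = 17.58·(1 − 0.008306) = 17.58·0.991694 = 17.4340 /hr

Final: 17.4340 /hr


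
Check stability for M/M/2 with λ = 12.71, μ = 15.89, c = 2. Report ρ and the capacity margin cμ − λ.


Total capacity cμ = 2·15.89 = 31.78/hr
ρ = λ/(cμ) = 12.71/31.78 = 0.3999
Stable ⇔ ρ < 1: YES
Spare capacity = cμ − λ = 31.78 − 12.71 = 19.07/hr

Final: ρ = 0.3999; stable; margin = 19.07/hr


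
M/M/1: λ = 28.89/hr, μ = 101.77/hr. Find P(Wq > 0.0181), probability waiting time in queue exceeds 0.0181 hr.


ρ = 28.89/101.77 = 0.2839
P(Wq > t) = ρ·e^{−(μ−λ)t} = 0.2839·e^{−1.3191}
= 0.2839·0.267368 = 0.075899

Final: 0.075899


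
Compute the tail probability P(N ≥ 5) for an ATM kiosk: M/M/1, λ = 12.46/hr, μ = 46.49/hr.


ρ = 12.46/46.49 = 0.2680
P(N ≥ n) = ρ^n = 0.2680^5 = 0.001383

Final: 0.001383


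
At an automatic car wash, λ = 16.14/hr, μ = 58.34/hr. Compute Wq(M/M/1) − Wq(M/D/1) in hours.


ρ = 16.14/58.34 = 0.2767
Wq(M/M/1) = ρ/(μ−λ) = 0.2767/42.20 = 0.006556 hr
Wq(M/D/1) = ρ/(2(μ−λ)) = 0.003278 hr
Savings = 0.006556 − 0.003278 = 0.003278 hr

Final: 0.003278 hr


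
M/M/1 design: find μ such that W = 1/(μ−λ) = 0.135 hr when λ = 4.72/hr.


W = 1/(μ−λ) ⇒ μ − λ = 1/W = 1/0.135 = 7.4074
μ = λ + 1/W = 4.72 + 7.4074 = 12.1274 per hr

Final: 12.1274 /hr


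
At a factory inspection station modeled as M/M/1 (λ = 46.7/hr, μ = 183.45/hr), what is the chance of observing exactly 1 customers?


ρ = 46.7/183.45 = 0.2546
P_n = (1−ρ)·ρ^n = (1 − 0.2546)·0.2546^1 = 0.7454·0.254565 = 0.189762

Final: 0.189762


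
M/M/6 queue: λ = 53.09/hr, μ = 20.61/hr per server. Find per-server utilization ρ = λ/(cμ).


ρ = λ/(cμ) = 53.09/(6·20.61) = 53.09/123.66 = 0.4293

Final: 0.4293


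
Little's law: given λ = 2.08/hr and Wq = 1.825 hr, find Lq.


Lq = λWq = 2.08·1.825 = 3.7960

Final: 3.7960


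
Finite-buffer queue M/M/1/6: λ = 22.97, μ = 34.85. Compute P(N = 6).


ρ = λ/μ = 22.97/34.85 = 0.6591
P_K = (1−ρ)ρ^K/(1−ρ^(K+1)) = (0.3409·0.081988)/(1 − 0.054039)
= 0.027949/0.945961 = 0.029545

Final: 0.029545


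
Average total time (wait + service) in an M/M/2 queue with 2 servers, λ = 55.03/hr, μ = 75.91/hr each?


a = 0.7249; ρ = 0.3625; P₀ = 0.467924
Lq = P₀·a^c·ρ/(c!(1−ρ)²) = 0.10965
Wq = Lq/λ = 0.10965/55.03 = 0.001993 hr
W = Wq + 1/μ = 0.001993 + 0.01317 = 0.01517 hr

Final: 0.01517 hr


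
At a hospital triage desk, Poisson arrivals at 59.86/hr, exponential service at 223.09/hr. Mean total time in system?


W = 1/(μ−λ) = 1/(223.09 − 59.86) = 1/163.23 = 0.006126 hr

Final: 0.006126 hr


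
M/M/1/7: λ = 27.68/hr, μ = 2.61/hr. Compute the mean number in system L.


ρ = 27.68/2.61 = 10.6054
L = ρ[1 − (K+1)ρ^K + Kρ^(K+1)] / [(1−ρ)(1−ρ^(K+1))]
Numerator: 10.6054·(1 − 8·15089645.919719 + 7·160031187.378478) = 10600073448.916182
Denominator: (-9.6054)·(-160031186.378478) = 1537157794.064535
L = 10600073448.916182/1537157794.064535 = 6.8959

Final: 6.8959


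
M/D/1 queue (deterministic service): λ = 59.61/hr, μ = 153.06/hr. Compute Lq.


ρ = 59.61/153.06 = 0.3895
M/D/1: Lq = ρ²/(2(1−ρ)) = 0.1517/(2·0.6105) = 0.12421

Final: 0.12421


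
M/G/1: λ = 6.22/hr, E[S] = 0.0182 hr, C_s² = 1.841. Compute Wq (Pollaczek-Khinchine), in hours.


ρ = λ·E[S] = 6.22·0.0182 = 0.1132
E[S²] = E[S]²(1+C_s²) = 0.0182²·(1+1.841) = 0.0009411
Wq = λ·E[S²]/(2(1−ρ)) = 6.22·0.0009411/(2·0.8868) = 0.003300 hr

Final: 0.003300 hr


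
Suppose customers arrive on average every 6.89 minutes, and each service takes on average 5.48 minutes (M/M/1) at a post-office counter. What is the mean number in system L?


λ = 60/6.89 = 8.7083 /hr
μ = 60/5.48 = 10.9489 /hr
ρ = λ/μ = 8.7083/10.9489 = 0.7954
L = ρ/(1−ρ) = 0.7954/0.2046 = 3.8865

Final: 3.8865


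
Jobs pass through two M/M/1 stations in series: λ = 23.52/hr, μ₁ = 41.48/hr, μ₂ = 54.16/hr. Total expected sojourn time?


Each node sees arrival rate λ = 23.52/hr (tandem ⇒ throughput preserved).
W₁ = 1/(μ₁−λ) = 1/(41.48−23.52) = 0.05568 hr
W₂ = 1/(μ₂−λ) = 1/(54.16−23.52) = 0.03264 hr
W_total = W₁ + W₂ = 0.05568 + 0.03264 = 0.08832 hr

Final: 0.08832 hr


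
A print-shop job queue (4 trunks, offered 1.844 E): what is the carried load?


B(4,1.844) = 0.079355 (Erlang-B)
Carried load = a(1 − B) = 1.844·(1 − 0.079355) = 1.844·0.920645 = 1.6977 E

Final: 1.6977 Erlangs


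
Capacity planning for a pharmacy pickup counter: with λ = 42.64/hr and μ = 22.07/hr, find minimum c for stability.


Stability requires cμ > λ ⇔ c > λ/μ.
λ/μ = 42.64/22.07 = 1.9320
Minimum integer c = ⌊1.9320⌋ + 1 = 2
Check: 2·22.07 = 44.14 > 42.64, while 1·22.07 = 22.07 ≤ 42.64

Final: 2 servers


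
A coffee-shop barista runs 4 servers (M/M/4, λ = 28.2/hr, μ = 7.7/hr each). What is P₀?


a = λ/μ = 28.2/7.7 = 3.6623; ρ = a/c = 0.9156
Σ_{k=0}^{3} a^k/k! (terms k=0..3) = 1.00000 + 3.66234 + 6.70636 + 8.18698 = 19.55568
Tail: a^4/(4!(1−ρ)) = 179.90098/(24·0.08442) = 88.79728
P₀ = 1/(19.55568 + 88.79728) = 1/108.35296 = 0.009229

Final: 0.009229


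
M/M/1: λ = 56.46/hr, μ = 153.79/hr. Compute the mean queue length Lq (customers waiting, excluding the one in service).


ρ = 56.46/153.79 = 0.3671
Lq = ρ²/(1−ρ) = 0.1348/0.6329 = 0.2130

Final: 0.2130


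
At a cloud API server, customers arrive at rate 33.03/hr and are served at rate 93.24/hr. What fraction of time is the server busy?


ρ = λ/μ = 33.03/93.24 = 0.3542

Final: 0.3542


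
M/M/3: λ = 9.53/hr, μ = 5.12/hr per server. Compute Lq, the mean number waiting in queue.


a = λ/μ = 1.8613; ρ = a/3 = 0.6204
P₀ = 0.134676
Lq = P₀·a^c·ρ / (c!·(1−ρ)²) = 0.134676·6.44865·0.6204/(6·0.14406)
= 0.62338

Final: 0.62338


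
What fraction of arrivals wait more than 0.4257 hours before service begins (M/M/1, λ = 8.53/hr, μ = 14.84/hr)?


ρ = 8.53/14.84 = 0.5748
P(Wq > t) = ρ·e^{−(μ−λ)t} = 0.5748·e^{−2.6862}
= 0.5748·0.068142 = 0.039168

Final: 0.039168


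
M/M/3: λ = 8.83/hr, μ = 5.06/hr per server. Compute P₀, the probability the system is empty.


a = λ/μ = 8.83/5.06 = 1.7451; ρ = a/c = 0.5817
Σ_{k=0}^{2} a^k/k! (terms k=0..2) = 1.00000 + 1.74506 + 1.52262 = 4.26768
Tail: a^3/(3!(1−ρ)) = 5.31411/(6·0.4183) = 2.11728
P₀ = 1/(4.26768 + 2.11728) = 1/6.38495 = 0.156618

Final: 0.156618


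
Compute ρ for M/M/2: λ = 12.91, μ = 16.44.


ρ = λ/(cμ) = 12.91/(2·16.44) = 12.91/32.88 = 0.3926

Final: 0.3926


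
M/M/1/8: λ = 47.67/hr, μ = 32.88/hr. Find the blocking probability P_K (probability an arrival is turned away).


ρ = λ/μ = 47.67/32.88 = 1.4498
P_K = (1−ρ)ρ^K/(1−ρ^(K+1)) = (-0.4498·19.521210)/(1 − 28.302193)
= -8.780982/-27.302193 = 0.321622

Final: 0.321622


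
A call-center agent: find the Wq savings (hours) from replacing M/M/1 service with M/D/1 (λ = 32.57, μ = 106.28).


ρ = 32.57/106.28 = 0.3065
Wq(M/M/1) = ρ/(μ−λ) = 0.3065/73.71 = 0.004158 hr
Wq(M/D/1) = ρ/(2(μ−λ)) = 0.002079 hr
Savings = 0.004158 − 0.002079 = 0.002079 hr

Final: 0.002079 hr


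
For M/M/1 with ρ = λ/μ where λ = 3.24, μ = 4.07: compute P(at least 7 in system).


ρ = 3.24/4.07 = 0.7961
P(N ≥ n) = ρ^n = 0.7961^7 = 0.202607

Final: 0.202607
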